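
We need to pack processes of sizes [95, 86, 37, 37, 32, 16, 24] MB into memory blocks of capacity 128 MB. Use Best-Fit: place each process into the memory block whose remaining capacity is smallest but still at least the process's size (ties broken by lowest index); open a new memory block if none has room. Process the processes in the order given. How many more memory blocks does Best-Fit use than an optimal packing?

0

Best-Fit: [95,32] [86,37] [37,16,24] → 3 memory blocks.
Total size 327 MB; any packing needs at least ⌈327/128⌉ = 3 memory blocks.
So 3 is already optimal.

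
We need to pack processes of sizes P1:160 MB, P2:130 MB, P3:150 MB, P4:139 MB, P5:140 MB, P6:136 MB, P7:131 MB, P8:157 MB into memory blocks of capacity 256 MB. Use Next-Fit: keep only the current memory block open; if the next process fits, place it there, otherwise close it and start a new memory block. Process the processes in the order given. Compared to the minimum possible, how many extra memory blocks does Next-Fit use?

Next-Fit: [160] [130] [150] [139] [140] [136] [131] [157] → 8 memory blocks.
8 processes exceed 128 MB (half the capacity), and no two of those can share a memory block, so at least 8 memory blocks are needed.
So 8 is already optimal.

0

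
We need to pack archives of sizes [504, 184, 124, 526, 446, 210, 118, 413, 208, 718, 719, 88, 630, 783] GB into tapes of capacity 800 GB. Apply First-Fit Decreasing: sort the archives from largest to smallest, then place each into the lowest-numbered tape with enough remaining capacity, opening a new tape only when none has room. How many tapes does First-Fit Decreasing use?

8 tapes

Sorted descending: 783, 719, 718, 630, 526, 504, 446, 413, 210, 208, 184, 124, 118, 88.
783 GB → tape 1 (remaining 17 GB)
719 GB → tape 2 (remaining 81 GB)
718 GB → tape 3 (remaining 82 GB)
630 GB → tape 4 (remaining 170 GB)
526 GB → tape 5 (remaining 274 GB)
504 GB → tape 6 (remaining 296 GB)
446 GB → tape 7 (remaining 354 GB)
413 GB → tape 8 (remaining 387 GB)
210 GB → tape 5 (remaining 64 GB)
208 GB → tape 6 (remaining 88 GB)
184 GB → tape 7 (remaining 170 GB)
124 GB → tape 4 (remaining 46 GB)
118 GB → tape 7 (remaining 52 GB)
88 GB → tape 6 (remaining 0 GB)
Final tapes: [783] [719] [718] [630,124] [526,210] [504,208,88] [446,184,118] [413].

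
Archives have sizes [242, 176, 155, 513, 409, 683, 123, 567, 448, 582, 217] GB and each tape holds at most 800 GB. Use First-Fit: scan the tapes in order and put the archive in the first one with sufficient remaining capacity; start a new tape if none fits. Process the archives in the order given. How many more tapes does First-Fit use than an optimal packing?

1

First-Fit: [242,176,155,123] [513,217] [409] [683] [567] [448] [582] → 7 tapes.
Total size 4115 GB; any packing needs at least ⌈4115/800⌉ = 6 tapes.
An optimal packing achieves that bound: [683] [582,217] [567,176] [513,242] [448,155,123] [409] → 6 tapes.
Excess: 7 − 6 = 1.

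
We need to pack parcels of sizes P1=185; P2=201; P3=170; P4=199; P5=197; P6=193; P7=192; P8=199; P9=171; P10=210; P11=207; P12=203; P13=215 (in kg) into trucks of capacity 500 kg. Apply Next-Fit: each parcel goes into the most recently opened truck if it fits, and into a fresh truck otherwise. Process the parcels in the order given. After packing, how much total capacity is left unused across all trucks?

truck 1: place P1 (185 kg), 315 kg left
truck 1: place P2 (201 kg), 114 kg left
truck 2: place P3 (170 kg), 330 kg left
truck 2: place P4 (199 kg), 131 kg left
truck 3: place P5 (197 kg), 303 kg left
truck 3: place P6 (193 kg), 110 kg left
truck 4: place P7 (192 kg), 308 kg left
truck 4: place P8 (199 kg), 109 kg left
truck 5: place P9 (171 kg), 329 kg left
truck 5: place P10 (210 kg), 119 kg left
truck 6: place P11 (207 kg), 293 kg left
truck 6: place P12 (203 kg), 90 kg left
truck 7: place P13 (215 kg), 285 kg left
7 trucks × 500 kg = 3500 kg; used 2542 kg; unused 958 kg.

958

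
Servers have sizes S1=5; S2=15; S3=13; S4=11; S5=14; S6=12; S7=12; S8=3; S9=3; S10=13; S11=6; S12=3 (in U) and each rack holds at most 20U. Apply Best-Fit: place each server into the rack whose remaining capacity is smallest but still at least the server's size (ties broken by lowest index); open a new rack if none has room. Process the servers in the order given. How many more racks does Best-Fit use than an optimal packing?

Best-Fit: [5,15] [13,6] [11] [14,3,3] [12] [12] [13,3] → 7 racks.
7 servers exceed 10U (half the capacity), and no two of those can share a rack, so at least 7 racks are needed.
So 7 is already optimal.

0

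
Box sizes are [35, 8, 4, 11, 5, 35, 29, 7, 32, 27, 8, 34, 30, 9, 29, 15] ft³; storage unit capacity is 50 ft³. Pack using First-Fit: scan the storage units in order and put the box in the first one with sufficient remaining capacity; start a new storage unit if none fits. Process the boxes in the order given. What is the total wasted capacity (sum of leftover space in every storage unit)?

Put 35 ft³ in storage unit 1; 15 ft³ remain.
Put 8 ft³ in storage unit 1; 7 ft³ remain.
Put 4 ft³ in storage unit 1; 3 ft³ remain.
Put 11 ft³ in storage unit 2; 39 ft³ remain.
Put 5 ft³ in storage unit 2; 34 ft³ remain.
Put 35 ft³ in storage unit 3; 15 ft³ remain.
Put 29 ft³ in storage unit 2; 5 ft³ remain.
Put 7 ft³ in storage unit 3; 8 ft³ remain.
Put 32 ft³ in storage unit 4; 18 ft³ remain.
Put 27 ft³ in storage unit 5; 23 ft³ remain.
Put 8 ft³ in storage unit 3; 0 ft³ remain.
Put 34 ft³ in storage unit 6; 16 ft³ remain.
Put 30 ft³ in storage unit 7; 20 ft³ remain.
Put 9 ft³ in storage unit 4; 9 ft³ remain.
Put 29 ft³ in storage unit 8; 21 ft³ remain.
Put 15 ft³ in storage unit 5; 8 ft³ remain.
8 storage units × 50 ft³ = 400 ft³; used 318 ft³; unused 82 ft³.

82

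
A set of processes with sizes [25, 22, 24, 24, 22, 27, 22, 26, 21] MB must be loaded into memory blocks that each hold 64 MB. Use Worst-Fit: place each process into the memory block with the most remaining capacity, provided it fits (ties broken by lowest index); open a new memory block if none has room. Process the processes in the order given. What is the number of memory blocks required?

25 MB → memory block 1 (remaining 39 MB)
22 MB → memory block 1 (remaining 17 MB)
24 MB → memory block 2 (remaining 40 MB)
24 MB → memory block 2 (remaining 16 MB)
22 MB → memory block 3 (remaining 42 MB)
27 MB → memory block 3 (remaining 15 MB)
22 MB → memory block 4 (remaining 42 MB)
26 MB → memory block 4 (remaining 16 MB)
21 MB → memory block 5 (remaining 43 MB)

5 memory blocks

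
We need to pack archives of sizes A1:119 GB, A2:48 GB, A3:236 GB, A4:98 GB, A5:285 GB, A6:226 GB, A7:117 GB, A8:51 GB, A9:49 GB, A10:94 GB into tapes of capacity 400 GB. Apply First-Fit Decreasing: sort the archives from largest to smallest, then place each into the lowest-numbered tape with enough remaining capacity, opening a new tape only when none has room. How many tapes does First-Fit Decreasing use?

4

Sorted descending: 285, 236, 226, 119, 117, 98, 94, 51, 49, 48.
tape 1: place 285 GB, 115 GB left
tape 2: place 236 GB, 164 GB left
tape 3: place 226 GB, 174 GB left
tape 2: place 119 GB, 45 GB left
tape 3: place 117 GB, 57 GB left
tape 1: place 98 GB, 17 GB left
tape 4: place 94 GB, 306 GB left
tape 3: place 51 GB, 6 GB left
tape 4: place 49 GB, 257 GB left
tape 4: place 48 GB, 209 GB left
Final tapes: [285,98] [236,119] [226,117,51] [94,49,48].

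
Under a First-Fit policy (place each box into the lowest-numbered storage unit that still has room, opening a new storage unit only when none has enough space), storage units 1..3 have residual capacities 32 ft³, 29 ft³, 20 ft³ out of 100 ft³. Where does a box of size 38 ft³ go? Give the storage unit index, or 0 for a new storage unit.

No storage unit has ≥ 38 ft³ free, so a new storage unit is opened.

0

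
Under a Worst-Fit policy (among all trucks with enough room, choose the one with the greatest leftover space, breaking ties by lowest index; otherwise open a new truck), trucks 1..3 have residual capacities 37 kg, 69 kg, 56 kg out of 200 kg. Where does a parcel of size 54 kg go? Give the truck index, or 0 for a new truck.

Trucks with room: truck 2 (69 kg), truck 3 (56 kg).
Most room is truck 2 with 69 kg free.

2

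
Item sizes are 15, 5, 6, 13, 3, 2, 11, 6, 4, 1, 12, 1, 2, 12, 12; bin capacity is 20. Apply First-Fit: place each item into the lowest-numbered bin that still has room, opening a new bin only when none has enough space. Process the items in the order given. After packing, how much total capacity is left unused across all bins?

15

15 → bin 1 (remaining 5)
5 → bin 1 (remaining 0)
6 → bin 2 (remaining 14)
13 → bin 2 (remaining 1)
3 → bin 3 (remaining 17)
2 → bin 3 (remaining 15)
11 → bin 3 (remaining 4)
6 → bin 4 (remaining 14)
4 → bin 3 (remaining 0)
1 → bin 2 (remaining 0)
12 → bin 4 (remaining 2)
1 → bin 4 (remaining 1)
2 → bin 5 (remaining 18)
12 → bin 5 (remaining 6)
12 → bin 6 (remaining 8)
6 bins × 20 = 120; used 105; unused 15.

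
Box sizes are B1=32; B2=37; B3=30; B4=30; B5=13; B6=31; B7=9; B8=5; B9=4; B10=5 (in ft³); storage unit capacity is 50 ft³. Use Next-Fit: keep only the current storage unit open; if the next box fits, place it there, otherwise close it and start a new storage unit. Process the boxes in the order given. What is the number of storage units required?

6

storage unit 1: place B1 (32 ft³), 18 ft³ left
storage unit 2: place B2 (37 ft³), 13 ft³ left
storage unit 3: place B3 (30 ft³), 20 ft³ left
storage unit 4: place B4 (30 ft³), 20 ft³ left
storage unit 4: place B5 (13 ft³), 7 ft³ left
storage unit 5: place B6 (31 ft³), 19 ft³ left
storage unit 5: place B7 (9 ft³), 10 ft³ left
storage unit 5: place B8 (5 ft³), 5 ft³ left
storage unit 5: place B9 (4 ft³), 1 ft³ left
storage unit 6: place B10 (5 ft³), 45 ft³ left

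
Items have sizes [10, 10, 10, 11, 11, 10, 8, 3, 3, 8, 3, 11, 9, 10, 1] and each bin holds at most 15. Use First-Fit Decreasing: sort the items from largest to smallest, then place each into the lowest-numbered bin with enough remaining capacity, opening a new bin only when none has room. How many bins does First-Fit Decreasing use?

11

Sorted descending: 11, 11, 11, 10, 10, 10, 10, 10, 9, 8, 8, 3, 3, 3, 1.
bin 1: place 11, 4 left
bin 2: place 11, 4 left
bin 3: place 11, 4 left
bin 4: place 10, 5 left
bin 5: place 10, 5 left
bin 6: place 10, 5 left
bin 7: place 10, 5 left
bin 8: place 10, 5 left
bin 9: place 9, 6 left
bin 10: place 8, 7 left
bin 11: place 8, 7 left
bin 1: place 3, 1 left
bin 2: place 3, 1 left
bin 3: place 3, 1 left
bin 1: place 1, 0 left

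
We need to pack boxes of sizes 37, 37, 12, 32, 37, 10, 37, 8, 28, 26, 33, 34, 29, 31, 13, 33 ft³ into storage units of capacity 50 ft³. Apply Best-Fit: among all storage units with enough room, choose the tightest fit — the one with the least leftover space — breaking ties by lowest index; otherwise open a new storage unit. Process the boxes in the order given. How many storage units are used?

12 storage units

37 ft³ → storage unit 1 (remaining 13 ft³)
37 ft³ → storage unit 2 (remaining 13 ft³)
12 ft³ → storage unit 1 (remaining 1 ft³)
32 ft³ → storage unit 3 (remaining 18 ft³)
37 ft³ → storage unit 4 (remaining 13 ft³)
10 ft³ → storage unit 2 (remaining 3 ft³)
37 ft³ → storage unit 5 (remaining 13 ft³)
8 ft³ → storage unit 4 (remaining 5 ft³)
28 ft³ → storage unit 6 (remaining 22 ft³)
26 ft³ → storage unit 7 (remaining 24 ft³)
33 ft³ → storage unit 8 (remaining 17 ft³)
34 ft³ → storage unit 9 (remaining 16 ft³)
29 ft³ → storage unit 10 (remaining 21 ft³)
31 ft³ → storage unit 11 (remaining 19 ft³)
13 ft³ → storage unit 5 (remaining 0 ft³)
33 ft³ → storage unit 12 (remaining 17 ft³)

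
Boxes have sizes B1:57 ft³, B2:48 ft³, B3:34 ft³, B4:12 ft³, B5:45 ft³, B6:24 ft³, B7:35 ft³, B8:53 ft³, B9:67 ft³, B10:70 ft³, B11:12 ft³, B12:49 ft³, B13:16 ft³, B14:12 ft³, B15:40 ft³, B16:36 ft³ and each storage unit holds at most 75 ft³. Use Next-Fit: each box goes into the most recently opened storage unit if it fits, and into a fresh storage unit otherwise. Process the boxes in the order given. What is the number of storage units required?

11 storage units

Put B1 (57 ft³) in storage unit 1; 18 ft³ remain.
Put B2 (48 ft³) in storage unit 2; 27 ft³ remain.
Put B3 (34 ft³) in storage unit 3; 41 ft³ remain.
Put B4 (12 ft³) in storage unit 3; 29 ft³ remain.
Put B5 (45 ft³) in storage unit 4; 30 ft³ remain.
Put B6 (24 ft³) in storage unit 4; 6 ft³ remain.
Put B7 (35 ft³) in storage unit 5; 40 ft³ remain.
Put B8 (53 ft³) in storage unit 6; 22 ft³ remain.
Put B9 (67 ft³) in storage unit 7; 8 ft³ remain.
Put B10 (70 ft³) in storage unit 8; 5 ft³ remain.
Put B11 (12 ft³) in storage unit 9; 63 ft³ remain.
Put B12 (49 ft³) in storage unit 9; 14 ft³ remain.
Put B13 (16 ft³) in storage unit 10; 59 ft³ remain.
Put B14 (12 ft³) in storage unit 10; 47 ft³ remain.
Put B15 (40 ft³) in storage unit 10; 7 ft³ remain.
Put B16 (36 ft³) in storage unit 11; 39 ft³ remain.
Final storage units: [57] [48] [34,12] [45,24] [35] [53] [67] [70] [12,49] [16,12,40] [36].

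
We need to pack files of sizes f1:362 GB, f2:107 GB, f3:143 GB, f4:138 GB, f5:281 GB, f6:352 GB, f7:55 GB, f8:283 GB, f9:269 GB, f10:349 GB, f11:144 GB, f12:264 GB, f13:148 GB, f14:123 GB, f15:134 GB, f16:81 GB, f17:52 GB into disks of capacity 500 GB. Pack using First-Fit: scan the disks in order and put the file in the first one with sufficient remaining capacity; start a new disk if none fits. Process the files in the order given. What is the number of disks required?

Put f1 (362 GB) in disk 1; 138 GB remain.
Put f2 (107 GB) in disk 1; 31 GB remain.
Put f3 (143 GB) in disk 2; 357 GB remain.
Put f4 (138 GB) in disk 2; 219 GB remain.
Put f5 (281 GB) in disk 3; 219 GB remain.
Put f6 (352 GB) in disk 4; 148 GB remain.
Put f7 (55 GB) in disk 2; 164 GB remain.
Put f8 (283 GB) in disk 5; 217 GB remain.
Put f9 (269 GB) in disk 6; 231 GB remain.
Put f10 (349 GB) in disk 7; 151 GB remain.
Put f11 (144 GB) in disk 2; 20 GB remain.
Put f12 (264 GB) in disk 8; 236 GB remain.
Put f13 (148 GB) in disk 3; 71 GB remain.
Put f14 (123 GB) in disk 4; 25 GB remain.
Put f15 (134 GB) in disk 5; 83 GB remain.
Put f16 (81 GB) in disk 5; 2 GB remain.
Put f17 (52 GB) in disk 3; 19 GB remain.

8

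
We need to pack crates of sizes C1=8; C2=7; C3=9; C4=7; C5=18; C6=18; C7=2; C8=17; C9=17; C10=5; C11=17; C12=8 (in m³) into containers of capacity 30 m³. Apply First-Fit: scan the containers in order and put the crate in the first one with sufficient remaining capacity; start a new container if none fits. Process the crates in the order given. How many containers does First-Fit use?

6

C1 (8 m³) → container 1 (remaining 22 m³)
C2 (7 m³) → container 1 (remaining 15 m³)
C3 (9 m³) → container 1 (remaining 6 m³)
C4 (7 m³) → container 2 (remaining 23 m³)
C5 (18 m³) → container 2 (remaining 5 m³)
C6 (18 m³) → container 3 (remaining 12 m³)
C7 (2 m³) → container 1 (remaining 4 m³)
C8 (17 m³) → container 4 (remaining 13 m³)
C9 (17 m³) → container 5 (remaining 13 m³)
C10 (5 m³) → container 2 (remaining 0 m³)
C11 (17 m³) → container 6 (remaining 13 m³)
C12 (8 m³) → container 3 (remaining 4 m³)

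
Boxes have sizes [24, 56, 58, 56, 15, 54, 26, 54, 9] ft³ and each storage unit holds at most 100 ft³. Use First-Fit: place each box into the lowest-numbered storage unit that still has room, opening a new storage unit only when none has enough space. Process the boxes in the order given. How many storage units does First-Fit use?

24 ft³ → storage unit 1 (remaining 76 ft³)
56 ft³ → storage unit 1 (remaining 20 ft³)
58 ft³ → storage unit 2 (remaining 42 ft³)
56 ft³ → storage unit 3 (remaining 44 ft³)
15 ft³ → storage unit 1 (remaining 5 ft³)
54 ft³ → storage unit 4 (remaining 46 ft³)
26 ft³ → storage unit 2 (remaining 16 ft³)
54 ft³ → storage unit 5 (remaining 46 ft³)
9 ft³ → storage unit 2 (remaining 7 ft³)

5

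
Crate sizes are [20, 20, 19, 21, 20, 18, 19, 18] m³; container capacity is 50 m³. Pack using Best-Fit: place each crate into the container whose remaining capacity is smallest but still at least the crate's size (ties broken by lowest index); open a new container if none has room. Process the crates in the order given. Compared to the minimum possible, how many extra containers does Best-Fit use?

0

Best-Fit: [20,20] [19,21] [20,18] [19,18] → 4 containers.
Total size 155 m³; any packing needs at least ⌈155/50⌉ = 4 containers.
So 4 is already optimal.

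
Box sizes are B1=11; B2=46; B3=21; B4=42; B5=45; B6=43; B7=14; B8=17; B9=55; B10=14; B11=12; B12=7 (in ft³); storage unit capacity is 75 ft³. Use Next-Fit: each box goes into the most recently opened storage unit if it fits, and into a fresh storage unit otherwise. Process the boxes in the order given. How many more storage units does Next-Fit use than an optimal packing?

1

Next-Fit: [11,46] [21,42] [45] [43,14,17] [55,14] [12,7] → 6 storage units.
Total size 327 ft³; any packing needs at least ⌈327/75⌉ = 5 storage units.
An optimal packing achieves that bound: [55,17] [46,21,7] [45,14,14] [43,12,11] [42] → 5 storage units.
Excess: 6 − 5 = 1.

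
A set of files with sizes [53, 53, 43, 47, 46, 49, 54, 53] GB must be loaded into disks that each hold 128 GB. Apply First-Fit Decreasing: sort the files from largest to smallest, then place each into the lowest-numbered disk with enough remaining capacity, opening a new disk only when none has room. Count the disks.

Sorted descending: 54, 53, 53, 53, 49, 47, 46, 43.
disk 1: place 54 GB, 74 GB left
disk 1: place 53 GB, 21 GB left
disk 2: place 53 GB, 75 GB left
disk 2: place 53 GB, 22 GB left
disk 3: place 49 GB, 79 GB left
disk 3: place 47 GB, 32 GB left
disk 4: place 46 GB, 82 GB left
disk 4: place 43 GB, 39 GB left

4 disks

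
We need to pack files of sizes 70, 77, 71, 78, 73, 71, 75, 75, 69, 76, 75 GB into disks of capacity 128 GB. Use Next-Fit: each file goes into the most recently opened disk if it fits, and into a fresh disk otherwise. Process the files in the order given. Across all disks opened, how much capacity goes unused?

598

Put 70 GB in disk 1; 58 GB remain.
Put 77 GB in disk 2; 51 GB remain.
Put 71 GB in disk 3; 57 GB remain.
Put 78 GB in disk 4; 50 GB remain.
Put 73 GB in disk 5; 55 GB remain.
Put 71 GB in disk 6; 57 GB remain.
Put 75 GB in disk 7; 53 GB remain.
Put 75 GB in disk 8; 53 GB remain.
Put 69 GB in disk 9; 59 GB remain.
Put 76 GB in disk 10; 52 GB remain.
Put 75 GB in disk 11; 53 GB remain.
11 disks × 128 GB = 1408 GB; used 810 GB; unused 598 GB.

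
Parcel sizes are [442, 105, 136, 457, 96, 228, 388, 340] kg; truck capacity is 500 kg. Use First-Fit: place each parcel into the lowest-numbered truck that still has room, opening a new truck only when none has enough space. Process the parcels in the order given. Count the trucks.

truck 1: place 442 kg, 58 kg left
truck 2: place 105 kg, 395 kg left
truck 2: place 136 kg, 259 kg left
truck 3: place 457 kg, 43 kg left
truck 2: place 96 kg, 163 kg left
truck 4: place 228 kg, 272 kg left
truck 5: place 388 kg, 112 kg left
truck 6: place 340 kg, 160 kg left

6 trucks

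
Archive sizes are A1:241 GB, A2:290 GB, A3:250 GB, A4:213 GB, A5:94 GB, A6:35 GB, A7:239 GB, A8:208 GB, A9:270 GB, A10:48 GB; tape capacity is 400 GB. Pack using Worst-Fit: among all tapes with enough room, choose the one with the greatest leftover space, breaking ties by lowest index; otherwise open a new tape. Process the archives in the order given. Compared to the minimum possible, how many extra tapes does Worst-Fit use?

Worst-Fit: [241,35] [290] [250] [213,94] [239] [208,48] [270] → 7 tapes.
7 archives exceed 200 GB (half the capacity), and no two of those can share a tape, so at least 7 tapes are needed.
So 7 is already optimal.

0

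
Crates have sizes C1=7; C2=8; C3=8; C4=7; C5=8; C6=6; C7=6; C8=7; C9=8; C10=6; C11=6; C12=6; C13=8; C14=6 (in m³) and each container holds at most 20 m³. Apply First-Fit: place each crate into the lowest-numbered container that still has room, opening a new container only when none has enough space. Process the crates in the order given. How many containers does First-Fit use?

C1 (7 m³) → container 1 (remaining 13 m³)
C2 (8 m³) → container 1 (remaining 5 m³)
C3 (8 m³) → container 2 (remaining 12 m³)
C4 (7 m³) → container 2 (remaining 5 m³)
C5 (8 m³) → container 3 (remaining 12 m³)
C6 (6 m³) → container 3 (remaining 6 m³)
C7 (6 m³) → container 3 (remaining 0 m³)
C8 (7 m³) → container 4 (remaining 13 m³)
C9 (8 m³) → container 4 (remaining 5 m³)
C10 (6 m³) → container 5 (remaining 14 m³)
C11 (6 m³) → container 5 (remaining 8 m³)
C12 (6 m³) → container 5 (remaining 2 m³)
C13 (8 m³) → container 6 (remaining 12 m³)
C14 (6 m³) → container 6 (remaining 6 m³)
Final containers: [7,8] [8,7] [8,6,6] [7,8] [6,6,6] [8,6].

6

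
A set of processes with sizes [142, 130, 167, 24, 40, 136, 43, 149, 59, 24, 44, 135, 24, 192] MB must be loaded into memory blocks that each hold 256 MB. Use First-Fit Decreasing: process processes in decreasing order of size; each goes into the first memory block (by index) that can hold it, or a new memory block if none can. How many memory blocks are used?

7

Sorted descending: 192, 167, 149, 142, 136, 135, 130, 59, 44, 43, 40, 24, 24, 24.
memory block 1: place 192 MB, 64 MB left
memory block 2: place 167 MB, 89 MB left
memory block 3: place 149 MB, 107 MB left
memory block 4: place 142 MB, 114 MB left
memory block 5: place 136 MB, 120 MB left
memory block 6: place 135 MB, 121 MB left
memory block 7: place 130 MB, 126 MB left
memory block 1: place 59 MB, 5 MB left
memory block 2: place 44 MB, 45 MB left
memory block 2: place 43 MB, 2 MB left
memory block 3: place 40 MB, 67 MB left
memory block 3: place 24 MB, 43 MB left
memory block 3: place 24 MB, 19 MB left
memory block 4: place 24 MB, 90 MB left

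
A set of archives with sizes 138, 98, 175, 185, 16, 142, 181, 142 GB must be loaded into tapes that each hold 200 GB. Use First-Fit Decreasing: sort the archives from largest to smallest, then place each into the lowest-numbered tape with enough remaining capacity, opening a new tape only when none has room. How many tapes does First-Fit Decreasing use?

Sorted descending: 185, 181, 175, 142, 142, 138, 98, 16.
185 GB → tape 1 (remaining 15 GB)
181 GB → tape 2 (remaining 19 GB)
175 GB → tape 3 (remaining 25 GB)
142 GB → tape 4 (remaining 58 GB)
142 GB → tape 5 (remaining 58 GB)
138 GB → tape 6 (remaining 62 GB)
98 GB → tape 7 (remaining 102 GB)
16 GB → tape 2 (remaining 3 GB)

7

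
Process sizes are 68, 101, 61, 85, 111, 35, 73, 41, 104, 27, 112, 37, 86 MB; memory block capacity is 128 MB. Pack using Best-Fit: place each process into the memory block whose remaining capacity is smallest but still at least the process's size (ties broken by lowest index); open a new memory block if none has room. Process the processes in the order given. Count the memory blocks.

Put 68 MB in memory block 1; 60 MB remain.
Put 101 MB in memory block 2; 27 MB remain.
Put 61 MB in memory block 3; 67 MB remain.
Put 85 MB in memory block 4; 43 MB remain.
Put 111 MB in memory block 5; 17 MB remain.
Put 35 MB in memory block 4; 8 MB remain.
Put 73 MB in memory block 6; 55 MB remain.
Put 41 MB in memory block 6; 14 MB remain.
Put 104 MB in memory block 7; 24 MB remain.
Put 27 MB in memory block 2; 0 MB remain.
Put 112 MB in memory block 8; 16 MB remain.
Put 37 MB in memory block 1; 23 MB remain.
Put 86 MB in memory block 9; 42 MB remain.
Final memory blocks: [68,37] [101,27] [61] [85,35] [111] [73,41] [104] [112] [86].

9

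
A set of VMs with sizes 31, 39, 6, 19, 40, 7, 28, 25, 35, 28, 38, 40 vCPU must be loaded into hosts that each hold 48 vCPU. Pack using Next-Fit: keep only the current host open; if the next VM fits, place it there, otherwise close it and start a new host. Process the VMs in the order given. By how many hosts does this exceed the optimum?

Next-Fit: [31] [39,6] [19] [40,7] [28] [25] [35] [28] [38] [40] → 10 hosts.
9 VMs exceed 24 vCPU (half the capacity), and no two of those can share a host, so at least 9 hosts are needed.
An optimal packing achieves that bound: [40,7] [40,6] [39] [38] [35] [31] [28,19] [28] [25] → 9 hosts.
Excess: 10 − 9 = 1.

1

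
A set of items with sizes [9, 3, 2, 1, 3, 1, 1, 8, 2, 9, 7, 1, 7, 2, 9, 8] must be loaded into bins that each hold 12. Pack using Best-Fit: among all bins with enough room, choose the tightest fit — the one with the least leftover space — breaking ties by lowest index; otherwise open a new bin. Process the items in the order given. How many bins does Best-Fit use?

8

9 → bin 1 (remaining 3)
3 → bin 1 (remaining 0)
2 → bin 2 (remaining 10)
1 → bin 2 (remaining 9)
3 → bin 2 (remaining 6)
1 → bin 2 (remaining 5)
1 → bin 2 (remaining 4)
8 → bin 3 (remaining 4)
2 → bin 2 (remaining 2)
9 → bin 4 (remaining 3)
7 → bin 5 (remaining 5)
1 → bin 2 (remaining 1)
7 → bin 6 (remaining 5)
2 → bin 4 (remaining 1)
9 → bin 7 (remaining 3)
8 → bin 8 (remaining 4)
Final bins: [9,3] [2,1,3,1,1,2,1] [8] [9,2] [7] [7] [9] [8].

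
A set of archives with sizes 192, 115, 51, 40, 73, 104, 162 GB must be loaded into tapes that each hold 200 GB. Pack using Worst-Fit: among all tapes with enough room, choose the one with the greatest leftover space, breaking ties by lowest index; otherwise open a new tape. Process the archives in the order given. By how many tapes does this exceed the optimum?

1

Worst-Fit: [192] [115,51] [40,73] [104] [162] → 5 tapes.
Total size 737 GB; any packing needs at least ⌈737/200⌉ = 4 tapes.
An optimal packing achieves that bound: [192] [162] [115,73] [104,51,40] → 4 tapes.
Excess: 5 − 4 = 1.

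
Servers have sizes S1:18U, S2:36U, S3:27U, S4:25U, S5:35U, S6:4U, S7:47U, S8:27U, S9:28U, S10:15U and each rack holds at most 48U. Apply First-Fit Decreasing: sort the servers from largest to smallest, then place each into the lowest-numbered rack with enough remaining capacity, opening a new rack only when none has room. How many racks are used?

7

Sorted descending: 47, 36, 35, 28, 27, 27, 25, 18, 15, 4.
rack 1: place 47U, 1U left
rack 2: place 36U, 12U left
rack 3: place 35U, 13U left
rack 4: place 28U, 20U left
rack 5: place 27U, 21U left
rack 6: place 27U, 21U left
rack 7: place 25U, 23U left
rack 4: place 18U, 2U left
rack 5: place 15U, 6U left
rack 2: place 4U, 8U left
Final racks: [47] [36,4] [35] [28,18] [27,15] [27] [25].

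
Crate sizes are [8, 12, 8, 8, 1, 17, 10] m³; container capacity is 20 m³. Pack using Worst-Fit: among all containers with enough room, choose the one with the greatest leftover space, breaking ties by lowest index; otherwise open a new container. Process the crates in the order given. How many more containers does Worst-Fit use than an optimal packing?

Worst-Fit: [8,12] [8,8,1] [17] [10] → 4 containers.
Total size 64 m³; any packing needs at least ⌈64/20⌉ = 4 containers.
So 4 is already optimal.

0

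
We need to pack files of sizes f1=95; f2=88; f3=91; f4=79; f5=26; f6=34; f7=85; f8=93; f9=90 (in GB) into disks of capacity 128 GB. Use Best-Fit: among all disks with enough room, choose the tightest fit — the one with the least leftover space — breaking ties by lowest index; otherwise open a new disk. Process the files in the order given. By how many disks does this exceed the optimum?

Best-Fit: [95,26] [88] [91,34] [79] [85] [93] [90] → 7 disks.
7 files exceed 64 GB (half the capacity), and no two of those can share a disk, so at least 7 disks are needed.
So 7 is already optimal.

0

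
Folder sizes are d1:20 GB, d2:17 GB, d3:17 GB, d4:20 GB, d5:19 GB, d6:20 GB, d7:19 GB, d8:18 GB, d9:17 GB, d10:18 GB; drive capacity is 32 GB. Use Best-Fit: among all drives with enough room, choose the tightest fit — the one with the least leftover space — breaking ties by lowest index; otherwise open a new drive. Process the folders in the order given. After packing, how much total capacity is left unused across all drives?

135

drive 1: place d1 (20 GB), 12 GB left
drive 2: place d2 (17 GB), 15 GB left
drive 3: place d3 (17 GB), 15 GB left
drive 4: place d4 (20 GB), 12 GB left
drive 5: place d5 (19 GB), 13 GB left
drive 6: place d6 (20 GB), 12 GB left
drive 7: place d7 (19 GB), 13 GB left
drive 8: place d8 (18 GB), 14 GB left
drive 9: place d9 (17 GB), 15 GB left
drive 10: place d10 (18 GB), 14 GB left
10 drives × 32 GB = 320 GB; used 185 GB; unused 135 GB.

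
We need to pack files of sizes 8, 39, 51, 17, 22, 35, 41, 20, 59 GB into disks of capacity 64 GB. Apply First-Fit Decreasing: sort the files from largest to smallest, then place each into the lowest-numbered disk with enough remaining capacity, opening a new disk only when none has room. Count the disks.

Sorted descending: 59, 51, 41, 39, 35, 22, 20, 17, 8.
Put 59 GB in disk 1; 5 GB remain.
Put 51 GB in disk 2; 13 GB remain.
Put 41 GB in disk 3; 23 GB remain.
Put 39 GB in disk 4; 25 GB remain.
Put 35 GB in disk 5; 29 GB remain.
Put 22 GB in disk 3; 1 GB remain.
Put 20 GB in disk 4; 5 GB remain.
Put 17 GB in disk 5; 12 GB remain.
Put 8 GB in disk 2; 5 GB remain.
Final disks: [59] [51,8] [41,22] [39,20] [35,17].

5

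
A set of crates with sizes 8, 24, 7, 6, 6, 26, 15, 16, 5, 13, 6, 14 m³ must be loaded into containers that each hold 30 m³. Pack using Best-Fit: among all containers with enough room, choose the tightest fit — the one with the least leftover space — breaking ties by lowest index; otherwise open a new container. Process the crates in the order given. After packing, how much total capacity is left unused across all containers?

34

Put 8 m³ in container 1; 22 m³ remain.
Put 24 m³ in container 2; 6 m³ remain.
Put 7 m³ in container 1; 15 m³ remain.
Put 6 m³ in container 2; 0 m³ remain.
Put 6 m³ in container 1; 9 m³ remain.
Put 26 m³ in container 3; 4 m³ remain.
Put 15 m³ in container 4; 15 m³ remain.
Put 16 m³ in container 5; 14 m³ remain.
Put 5 m³ in container 1; 4 m³ remain.
Put 13 m³ in container 5; 1 m³ remain.
Put 6 m³ in container 4; 9 m³ remain.
Put 14 m³ in container 6; 16 m³ remain.
6 containers × 30 m³ = 180 m³; used 146 m³; unused 34 m³.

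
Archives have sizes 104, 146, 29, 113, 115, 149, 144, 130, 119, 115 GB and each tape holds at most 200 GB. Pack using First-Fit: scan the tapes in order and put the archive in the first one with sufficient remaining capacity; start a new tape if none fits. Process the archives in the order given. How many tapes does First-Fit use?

9

104 GB → tape 1 (remaining 96 GB)
146 GB → tape 2 (remaining 54 GB)
29 GB → tape 1 (remaining 67 GB)
113 GB → tape 3 (remaining 87 GB)
115 GB → tape 4 (remaining 85 GB)
149 GB → tape 5 (remaining 51 GB)
144 GB → tape 6 (remaining 56 GB)
130 GB → tape 7 (remaining 70 GB)
119 GB → tape 8 (remaining 81 GB)
115 GB → tape 9 (remaining 85 GB)
Final tapes: [104,29] [146] [113] [115] [149] [144] [130] [119] [115].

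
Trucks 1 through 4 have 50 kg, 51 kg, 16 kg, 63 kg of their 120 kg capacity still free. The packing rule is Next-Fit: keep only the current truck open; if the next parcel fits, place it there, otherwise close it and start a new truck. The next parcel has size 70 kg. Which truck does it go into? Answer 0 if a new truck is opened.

0

Next-Fit only looks at truck 4, which has 63 kg free.
70 kg does not fit, so a new truck is opened.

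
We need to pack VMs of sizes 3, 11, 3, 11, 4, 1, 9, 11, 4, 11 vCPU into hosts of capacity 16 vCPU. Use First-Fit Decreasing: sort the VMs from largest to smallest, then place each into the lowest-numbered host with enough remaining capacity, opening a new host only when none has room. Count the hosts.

Sorted descending: 11, 11, 11, 11, 9, 4, 4, 3, 3, 1.
host 1: place 11 vCPU, 5 vCPU left
host 2: place 11 vCPU, 5 vCPU left
host 3: place 11 vCPU, 5 vCPU left
host 4: place 11 vCPU, 5 vCPU left
host 5: place 9 vCPU, 7 vCPU left
host 1: place 4 vCPU, 1 vCPU left
host 2: place 4 vCPU, 1 vCPU left
host 3: place 3 vCPU, 2 vCPU left
host 4: place 3 vCPU, 2 vCPU left
host 1: place 1 vCPU, 0 vCPU left

5 hosts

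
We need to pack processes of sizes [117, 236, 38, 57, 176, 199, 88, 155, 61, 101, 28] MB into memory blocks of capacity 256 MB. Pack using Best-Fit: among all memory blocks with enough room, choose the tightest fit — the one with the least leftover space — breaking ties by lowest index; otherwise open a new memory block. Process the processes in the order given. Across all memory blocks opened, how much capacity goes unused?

280

Put 117 MB in memory block 1; 139 MB remain.
Put 236 MB in memory block 2; 20 MB remain.
Put 38 MB in memory block 1; 101 MB remain.
Put 57 MB in memory block 1; 44 MB remain.
Put 176 MB in memory block 3; 80 MB remain.
Put 199 MB in memory block 4; 57 MB remain.
Put 88 MB in memory block 5; 168 MB remain.
Put 155 MB in memory block 5; 13 MB remain.
Put 61 MB in memory block 3; 19 MB remain.
Put 101 MB in memory block 6; 155 MB remain.
Put 28 MB in memory block 1; 16 MB remain.
6 memory blocks × 256 MB = 1536 MB; used 1256 MB; unused 280 MB.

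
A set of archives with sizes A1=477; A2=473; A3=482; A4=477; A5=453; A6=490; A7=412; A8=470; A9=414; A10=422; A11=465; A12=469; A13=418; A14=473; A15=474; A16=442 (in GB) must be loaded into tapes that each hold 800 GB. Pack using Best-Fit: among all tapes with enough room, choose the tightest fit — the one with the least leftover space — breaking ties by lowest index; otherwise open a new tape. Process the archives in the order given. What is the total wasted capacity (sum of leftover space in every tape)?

5489

A1 (477 GB) → tape 1 (remaining 323 GB)
A2 (473 GB) → tape 2 (remaining 327 GB)
A3 (482 GB) → tape 3 (remaining 318 GB)
A4 (477 GB) → tape 4 (remaining 323 GB)
A5 (453 GB) → tape 5 (remaining 347 GB)
A6 (490 GB) → tape 6 (remaining 310 GB)
A7 (412 GB) → tape 7 (remaining 388 GB)
A8 (470 GB) → tape 8 (remaining 330 GB)
A9 (414 GB) → tape 9 (remaining 386 GB)
A10 (422 GB) → tape 10 (remaining 378 GB)
A11 (465 GB) → tape 11 (remaining 335 GB)
A12 (469 GB) → tape 12 (remaining 331 GB)
A13 (418 GB) → tape 13 (remaining 382 GB)
A14 (473 GB) → tape 14 (remaining 327 GB)
A15 (474 GB) → tape 15 (remaining 326 GB)
A16 (442 GB) → tape 16 (remaining 358 GB)
16 tapes × 800 GB = 12800 GB; used 7311 GB; unused 5489 GB.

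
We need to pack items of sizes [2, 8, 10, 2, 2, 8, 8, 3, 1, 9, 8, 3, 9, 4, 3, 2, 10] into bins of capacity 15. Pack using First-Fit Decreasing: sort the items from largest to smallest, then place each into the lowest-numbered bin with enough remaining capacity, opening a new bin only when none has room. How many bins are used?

8

Sorted descending: 10, 10, 9, 9, 8, 8, 8, 8, 4, 3, 3, 3, 2, 2, 2, 2, 1.
bin 1: place 10, 5 left
bin 2: place 10, 5 left
bin 3: place 9, 6 left
bin 4: place 9, 6 left
bin 5: place 8, 7 left
bin 6: place 8, 7 left
bin 7: place 8, 7 left
bin 8: place 8, 7 left
bin 1: place 4, 1 left
bin 2: place 3, 2 left
bin 3: place 3, 3 left
bin 3: place 3, 0 left
bin 2: place 2, 0 left
bin 4: place 2, 4 left
bin 4: place 2, 2 left
bin 4: place 2, 0 left
bin 1: place 1, 0 left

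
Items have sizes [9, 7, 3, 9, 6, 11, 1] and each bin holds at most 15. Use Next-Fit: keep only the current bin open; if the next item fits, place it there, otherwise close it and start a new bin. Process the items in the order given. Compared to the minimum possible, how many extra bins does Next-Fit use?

Next-Fit: [9] [7,3] [9,6] [11,1] → 4 bins.
Total size 46; any packing needs at least ⌈46/15⌉ = 4 bins.
So 4 is already optimal.

0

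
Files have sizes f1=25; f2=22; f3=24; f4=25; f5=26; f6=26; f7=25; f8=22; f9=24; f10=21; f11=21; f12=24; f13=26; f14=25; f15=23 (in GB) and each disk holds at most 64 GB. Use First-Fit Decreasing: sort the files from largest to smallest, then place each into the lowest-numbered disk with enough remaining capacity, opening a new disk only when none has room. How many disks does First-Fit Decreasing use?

7 disks

Sorted descending: 26, 26, 26, 25, 25, 25, 25, 24, 24, 24, 23, 22, 22, 21, 21.
disk 1: place 26 GB, 38 GB left
disk 1: place 26 GB, 12 GB left
disk 2: place 26 GB, 38 GB left
disk 2: place 25 GB, 13 GB left
disk 3: place 25 GB, 39 GB left
disk 3: place 25 GB, 14 GB left
disk 4: place 25 GB, 39 GB left
disk 4: place 24 GB, 15 GB left
disk 5: place 24 GB, 40 GB left
disk 5: place 24 GB, 16 GB left
disk 6: place 23 GB, 41 GB left
disk 6: place 22 GB, 19 GB left
disk 7: place 22 GB, 42 GB left
disk 7: place 21 GB, 21 GB left
disk 7: place 21 GB, 0 GB left
Final disks: [26,26] [26,25] [25,25] [25,24] [24,24] [23,22] [22,21,21].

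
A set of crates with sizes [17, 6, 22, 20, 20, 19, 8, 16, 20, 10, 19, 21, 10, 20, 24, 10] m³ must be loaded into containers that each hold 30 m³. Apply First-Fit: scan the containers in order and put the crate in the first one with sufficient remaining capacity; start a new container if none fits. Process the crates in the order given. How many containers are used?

container 1: place 17 m³, 13 m³ left
container 1: place 6 m³, 7 m³ left
container 2: place 22 m³, 8 m³ left
container 3: place 20 m³, 10 m³ left
container 4: place 20 m³, 10 m³ left
container 5: place 19 m³, 11 m³ left
container 2: place 8 m³, 0 m³ left
container 6: place 16 m³, 14 m³ left
container 7: place 20 m³, 10 m³ left
container 3: place 10 m³, 0 m³ left
container 8: place 19 m³, 11 m³ left
container 9: place 21 m³, 9 m³ left
container 4: place 10 m³, 0 m³ left
container 10: place 20 m³, 10 m³ left
container 11: place 24 m³, 6 m³ left
container 5: place 10 m³, 1 m³ left
Final containers: [17,6] [22,8] [20,10] [20,10] [19,10] [16] [20] [19] [21] [20] [24].

11 containers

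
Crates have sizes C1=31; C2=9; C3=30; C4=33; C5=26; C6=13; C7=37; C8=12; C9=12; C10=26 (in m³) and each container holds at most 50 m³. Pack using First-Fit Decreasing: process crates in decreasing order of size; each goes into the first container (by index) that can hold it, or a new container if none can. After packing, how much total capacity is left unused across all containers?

71

Sorted descending: 37, 33, 31, 30, 26, 26, 13, 12, 12, 9.
37 m³ → container 1 (remaining 13 m³)
33 m³ → container 2 (remaining 17 m³)
31 m³ → container 3 (remaining 19 m³)
30 m³ → container 4 (remaining 20 m³)
26 m³ → container 5 (remaining 24 m³)
26 m³ → container 6 (remaining 24 m³)
13 m³ → container 1 (remaining 0 m³)
12 m³ → container 2 (remaining 5 m³)
12 m³ → container 3 (remaining 7 m³)
9 m³ → container 4 (remaining 11 m³)
6 containers × 50 m³ = 300 m³; used 229 m³; unused 71 m³.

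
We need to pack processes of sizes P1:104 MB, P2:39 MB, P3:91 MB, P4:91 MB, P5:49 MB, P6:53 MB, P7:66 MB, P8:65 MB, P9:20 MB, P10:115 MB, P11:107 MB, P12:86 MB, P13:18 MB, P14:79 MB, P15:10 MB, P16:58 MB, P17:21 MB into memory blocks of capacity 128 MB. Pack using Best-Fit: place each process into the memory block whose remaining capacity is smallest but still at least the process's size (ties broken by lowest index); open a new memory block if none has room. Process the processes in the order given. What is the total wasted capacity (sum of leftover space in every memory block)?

208

Put P1 (104 MB) in memory block 1; 24 MB remain.
Put P2 (39 MB) in memory block 2; 89 MB remain.
Put P3 (91 MB) in memory block 3; 37 MB remain.
Put P4 (91 MB) in memory block 4; 37 MB remain.
Put P5 (49 MB) in memory block 2; 40 MB remain.
Put P6 (53 MB) in memory block 5; 75 MB remain.
Put P7 (66 MB) in memory block 5; 9 MB remain.
Put P8 (65 MB) in memory block 6; 63 MB remain.
Put P9 (20 MB) in memory block 1; 4 MB remain.
Put P10 (115 MB) in memory block 7; 13 MB remain.
Put P11 (107 MB) in memory block 8; 21 MB remain.
Put P12 (86 MB) in memory block 9; 42 MB remain.
Put P13 (18 MB) in memory block 8; 3 MB remain.
Put P14 (79 MB) in memory block 10; 49 MB remain.
Put P15 (10 MB) in memory block 7; 3 MB remain.
Put P16 (58 MB) in memory block 6; 5 MB remain.
Put P17 (21 MB) in memory block 3; 16 MB remain.
10 memory blocks × 128 MB = 1280 MB; used 1072 MB; unused 208 MB.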